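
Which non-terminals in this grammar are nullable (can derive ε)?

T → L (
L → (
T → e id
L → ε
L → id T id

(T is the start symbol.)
{ 'L' }

ε-productions: L → ε
So L is immediately nullable.
No further non-terminal can be added: every production for the remaining non-terminals contains a terminal or a non-nullable non-terminal.
Nullable = { 'L' }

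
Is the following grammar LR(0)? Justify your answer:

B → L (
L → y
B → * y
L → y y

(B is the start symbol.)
A grammar is LR(0) if no state in the canonical LR(0) collection has:
  - both a shift item (dot before a terminal) and a complete item (shift-reduce conflict), or
  - two or more complete items (reduce-reduce conflict; the accept item [B' → B .] counts as a complete item here).

Augment with B' → B and build the canonical LR(0) collection (I0 = CLOSURE({[B' → . B]}), then GOTO on every symbol after a dot until no new states appear). It has 8 states:
  I0: { [B → . * y], [B → . L (], [B' → . B], [L → . y y], [L → . y] }  — shift
  I1: { [B → * . y] }  — shift
  I2: { [B' → B .] }  — accept
  I3: { [B → L . (] }  — shift
  I4: { [L → y . y], [L → y .] }  — shift, reduce
  I5: { [L → y y .] }  — reduce
  I6: { [B → L ( .] }  — reduce
  I7: { [B → * y .] }  — reduce

Conflict in state I4:
  Shift-reduce conflict between [L → y .] and [L → y . y]
So the grammar is NOT LR(0).

Answer: No. Shift-reduce conflict between [L → y .] and [L → y . y]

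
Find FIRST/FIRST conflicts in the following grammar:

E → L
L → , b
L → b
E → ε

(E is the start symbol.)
No FIRST/FIRST conflicts.

FIRST sets of the non-terminals at (or reachable through a nullable prefix from) the front of some alternative:
  FIRST(L) = { ',', 'b' }

Productions for E:
  E → L: FIRST = { ',', 'b' }
  E → ε: FIRST = { ε }
Productions for L:
  L → , b: FIRST = { ',' }
  L → b: FIRST = { 'b' }

All alternatives of each non-terminal have pairwise disjoint FIRST sets.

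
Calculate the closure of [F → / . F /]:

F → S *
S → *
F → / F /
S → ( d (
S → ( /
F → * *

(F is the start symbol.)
{ [F → . * *], [F → . / F /], [F → . S *], [F → / . F /], [S → . ( /], [S → . ( d (], [S → . *] }

Start with: [F → / . F /]
  [F → / . F /] has the dot before F: add [F → . S *], [F → . / F /], [F → . * *]
  [F → . S *] has the dot before S: add [S → . *], [S → . ( d (], [S → . ( /]
No further items can be added.

CLOSURE = { [F → . * *], [F → . / F /], [F → . S *], [F → / . F /], [S → . ( /], [S → . ( d (], [S → . *] }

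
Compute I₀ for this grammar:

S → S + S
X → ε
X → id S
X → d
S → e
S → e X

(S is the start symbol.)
First, augment the grammar with S' → S
I₀ = CLOSURE({ [S' → . S] }):
  [S' → . S] has the dot before S: add [S → . S + S], [S → . e], [S → . e X]
No further items can be added.

I₀ = { [S → . S + S], [S → . e X], [S → . e], [S' → . S] }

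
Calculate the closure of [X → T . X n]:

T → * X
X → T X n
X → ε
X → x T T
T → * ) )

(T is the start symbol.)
To compute CLOSURE, for each item [A → α.Bβ] where B is a non-terminal, add [B → .γ] for all productions B → γ; repeat for the newly added items until nothing changes.

Start with: [X → T . X n]
  [X → T . X n] has the dot before X: add [X → . T X n], [X → .], [X → . x T T]
  [X → . T X n] has the dot before T: add [T → . * X], [T → . * ) )]
No further items can be added.

CLOSURE = { [T → . * ) )], [T → . * X], [X → . T X n], [X → . x T T], [X → .], [X → T . X n] }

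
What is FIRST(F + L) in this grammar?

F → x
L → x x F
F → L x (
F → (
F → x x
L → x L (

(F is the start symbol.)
FIRST sets of the non-terminals involved (from the grammar, by fixed-point iteration):
  FIRST(F) = { '(', 'x' }

To compute FIRST(F + L), process the symbols left to right:
Symbol F is a non-terminal. Add FIRST(F) \ {ε} = { '(', 'x' }
F is not nullable (ε ∉ FIRST(F)), so stop here.
FIRST(F + L) = { '(', 'x' }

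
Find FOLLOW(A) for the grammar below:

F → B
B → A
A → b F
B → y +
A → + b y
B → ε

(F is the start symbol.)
{ $ }

In B → A: A is at the end, add FOLLOW(B)

The FOLLOW sets referred to above (computed the same way, to a fixed point):
  FOLLOW(B) = { $ }

Taking the union: FOLLOW(A) = { $ }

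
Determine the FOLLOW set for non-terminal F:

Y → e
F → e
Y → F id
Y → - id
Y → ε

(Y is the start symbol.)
To compute FOLLOW(F), find every occurrence of F on a right-hand side N → α F β: add FIRST(β) \ {ε}, and if β is empty or nullable also add FOLLOW(N). Iterate to a fixed point.

In Y → F id: F is followed by id, add FIRST(id) \ {ε} = { 'id' }

Taking the union: FOLLOW(F) = { 'id' }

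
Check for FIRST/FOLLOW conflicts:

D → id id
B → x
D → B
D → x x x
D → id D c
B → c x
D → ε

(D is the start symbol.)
Yes. D → B with FOLLOW(D) on { 'c' }

A FIRST/FOLLOW conflict occurs when a non-terminal N has a nullable alternative N → β (β ⇒* ε) and another alternative N → α with FIRST(α) ∩ FOLLOW(N) ≠ ∅: on such a lookahead the parser cannot decide between expanding α and letting N vanish via β.

Nullable non-terminals: D.
FIRST sets used below: FIRST(B) = { 'c', 'x' }

D: nullable alternative(s) D → ε; FOLLOW(D) = { $, 'c' }
  D → id id: FIRST \ {ε} = { 'id' } — disjoint from FOLLOW(D)
  D → B: FIRST \ {ε} = { 'c', 'x' } — overlaps FOLLOW(D) on { 'c' }: CONFLICT
  D → x x x: FIRST \ {ε} = { 'x' } — disjoint from FOLLOW(D)
  D → id D c: FIRST \ {ε} = { 'id' } — disjoint from FOLLOW(D)
  D → ε: FIRST \ {ε} = { } — this is the only nullable alternative, skip

B has no nullable alternative, so no FIRST/FOLLOW check is needed there.

So the grammar has 1 FIRST/FOLLOW conflict (marked CONFLICT above).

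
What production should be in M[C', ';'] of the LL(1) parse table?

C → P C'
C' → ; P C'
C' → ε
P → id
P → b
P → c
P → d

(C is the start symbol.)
To find M[C', ';'], we find productions for C' where ';' is in the predict set (PREDICT(N → α) = (FIRST(α) \ {ε}) ∪ (FOLLOW(N) if α ⇒* ε)).

Relevant sets:
  FOLLOW(C') = { $ }

C' → ; P C': PREDICT = { ';' }
  ';' is in predict set, so this production goes in M[C', ';']
C' → ε: PREDICT = { $ }

M[C', ';'] = C' → ; P C'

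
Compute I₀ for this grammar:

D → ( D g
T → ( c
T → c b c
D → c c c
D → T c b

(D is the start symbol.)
{ [D → . ( D g], [D → . T c b], [D → . c c c], [D' → . D], [T → . ( c], [T → . c b c] }

First, augment the grammar with D' → D
I₀ = CLOSURE({ [D' → . D] }):
  [D' → . D] has the dot before D: add [D → . ( D g], [D → . c c c], [D → . T c b]
  [D → . T c b] has the dot before T: add [T → . ( c], [T → . c b c]
No further items can be added.

I₀ = { [D → . ( D g], [D → . T c b], [D → . c c c], [D' → . D], [T → . ( c], [T → . c b c] }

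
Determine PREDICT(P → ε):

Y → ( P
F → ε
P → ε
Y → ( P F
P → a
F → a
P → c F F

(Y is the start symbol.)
PREDICT(P → ε) = (FIRST(RHS) \ {ε}) ∪ (FOLLOW(P) if ε ∈ FIRST(RHS), i.e. RHS ⇒* ε)
The right-hand side is ε (FIRST(ε) = { ε }), so the predict set is FOLLOW(P) = { $, 'a' }
PREDICT(P → ε) = { $, 'a' }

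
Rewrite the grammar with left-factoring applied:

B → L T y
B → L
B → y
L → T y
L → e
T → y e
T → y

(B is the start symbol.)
B → L B'
B' → T y
B' → ε
B → y
L → T y
L → e
T → y T'
T' → e
T' → ε

Left-factoring transforms A → αβ₁ | αβ₂ into A → αA' and A' → β₁ | β₂
(α is the longest common prefix among the alternatives). Repeat until
no nonterminal has two alternatives with a common prefix.

Round 1: B has alternatives sharing prefix 'L'. Introduce B': B → L B'
  Add: B' → T y
  Add: B' → ε

Round 2: T has alternatives sharing prefix 'y'. Introduce T': T → y T'
  Add: T' → e
  Add: T' → ε

No remaining common prefixes — done.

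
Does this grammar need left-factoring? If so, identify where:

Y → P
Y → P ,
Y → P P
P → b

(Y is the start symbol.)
Left-factoring is needed when two productions for the same non-terminal
share a common prefix on the right-hand side.

Productions for Y:
  Y → P
  Y → P ,
  Y → P P

Found common prefix 'P' in productions for Y

Answer: Yes, Y has productions with common prefix 'P'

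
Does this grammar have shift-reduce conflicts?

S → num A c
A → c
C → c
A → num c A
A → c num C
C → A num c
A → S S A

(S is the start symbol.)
Augment with S' → S and build the canonical LR(0) collection (I0 = CLOSURE({[S' → . S]}), then GOTO on every symbol after a dot until no new states appear). It has 21 states:
  I0: { [S → . num A c], [S' → . S] }  — shift
  I1: { [S' → S .] }  — accept
  I2: { [A → . S S A], [A → . c num C], [A → . c], [A → . num c A], [S → . num A c], [S → num . A c] }  — shift
  I3: { [S → num A . c] }  — shift
  I4: { [A → S . S A], [S → . num A c] }  — shift
  I5: { [A → c . num C], [A → c .] }  — shift, reduce
  I6: { [A → . S S A], [A → . c num C], [A → . c], [A → . num c A], [A → num . c A], [S → . num A c], [S → num . A c] }  — shift
  I7: { [A → . S S A], [A → . c num C], [A → . c], [A → . num c A], [A → c . num C], [A → c .], [A → num c . A], [S → . num A c] }  — shift, reduce
  I8: { [A → num c A .] }  — reduce
  I9: { [A → . S S A], [A → . c num C], [A → . c], [A → . num c A], [A → c num . C], [A → num . c A], [C → . A num c], [C → . c], [S → . num A c], [S → num . A c] }  — shift
  I10: { [C → A . num c], [S → num A . c] }  — shift
  I11: { [A → c num C .] }  — reduce
  I12: { [A → . S S A], [A → . c num C], [A → . c], [A → . num c A], [A → c . num C], [A → c .], [A → num c . A], [C → c .], [S → . num A c] }  — shift, 2 reduces
  I13: { [S → num A c .] }  — reduce
  I14: { [C → A num . c] }  — shift
  I15: { [C → A num c .] }  — reduce
  I16: { [A → . S S A], [A → . c num C], [A → . c], [A → . num c A], [A → c num . C], [C → . A num c], [C → . c], [S → . num A c] }  — shift
  I17: { [C → A . num c] }  — shift
  I18: { [A → c . num C], [A → c .], [C → c .] }  — shift, 2 reduces
  I19: { [A → . S S A], [A → . c num C], [A → . c], [A → . num c A], [A → S S . A], [S → . num A c] }  — shift
  I20: { [A → S S A .] }  — reduce

I5 contains reduce item [A → c .] and shift item [A → c . num C] — shift-reduce conflict.
I7 contains reduce item [A → c .] and shift items [A → . c], [A → . c num C], [A → c . num C], [A → . num c A], [S → . num A c] — shift-reduce conflict.
I12 contains reduce items [A → c .], [C → c .] and shift items [A → . c], [A → . c num C], [A → c . num C], [A → . num c A], [S → . num A c] — shift-reduce conflict.
I18 contains reduce items [A → c .], [C → c .] and shift item [A → c . num C] — shift-reduce conflict.

Answer: Yes — I5: [A → c .] vs [A → c . num C]; I7: [A → c .] vs [A → . c]; I12: [A → c .] vs [A → . c]; I18: [A → c .] vs [A → c . num C]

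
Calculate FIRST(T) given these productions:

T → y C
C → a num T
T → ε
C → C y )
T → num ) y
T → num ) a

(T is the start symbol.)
To compute FIRST(T), examine every production with T on the left-hand side, reading each right-hand side left to right until a non-nullable symbol is reached.

From T → y C:
  - y is a terminal: add 'y' and stop
From T → ε:
  - ε-production, so ε ∈ FIRST(T)
From T → num ) y:
  - num is a terminal: add 'num' and stop
From T → num ) a:
  - num is a terminal: add 'num' and stop

Collecting: FIRST(T) = { 'num', 'y', ε }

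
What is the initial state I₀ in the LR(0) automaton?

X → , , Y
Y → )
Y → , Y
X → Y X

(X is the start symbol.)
First, augment the grammar with X' → X
I₀ = CLOSURE({ [X' → . X] }):
  [X' → . X] has the dot before X: add [X → . , , Y], [X → . Y X]
  [X → . Y X] has the dot before Y: add [Y → . )], [Y → . , Y]
No further items can be added.

I₀ = { [X → . , , Y], [X → . Y X], [X' → . X], [Y → . )], [Y → . , Y] }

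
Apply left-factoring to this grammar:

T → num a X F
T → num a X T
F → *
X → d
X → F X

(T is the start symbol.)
T → num a X T'
T' → F
T' → T
F → *
X → d
X → F X

Left-factoring transforms A → αβ₁ | αβ₂ into A → αA' and A' → β₁ | β₂
(α is the longest common prefix among the alternatives). Repeat until
no nonterminal has two alternatives with a common prefix.

Round 1: T has alternatives sharing prefix 'num a X'. Introduce T': T → num a X T'
  Add: T' → F
  Add: T' → T

No remaining common prefixes — done.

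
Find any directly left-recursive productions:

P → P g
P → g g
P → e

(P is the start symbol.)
P → P g: LEFT RECURSIVE (starts with P)
P → g g: starts with g
P → e: starts with e

The grammar has direct left recursion on: P.

Answer: Yes, P is left-recursive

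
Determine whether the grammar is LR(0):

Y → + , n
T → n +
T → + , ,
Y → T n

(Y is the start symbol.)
Yes, the grammar is LR(0)

Augment with Y' → Y and build the canonical LR(0) collection (I0 = CLOSURE({[Y' → . Y]}), then GOTO on every symbol after a dot until no new states appear). It has 10 states:
  I0: { [T → . + , ,], [T → . n +], [Y → . + , n], [Y → . T n], [Y' → . Y] }  — shift
  I1: { [T → + . , ,], [Y → + . , n] }  — shift
  I2: { [Y → T . n] }  — shift
  I3: { [Y' → Y .] }  — accept
  I4: { [T → n . +] }  — shift
  I5: { [T → n + .] }  — reduce
  I6: { [Y → T n .] }  — reduce
  I7: { [T → + , . ,], [Y → + , . n] }  — shift
  I8: { [T → + , , .] }  — reduce
  I9: { [Y → + , n .] }  — reduce

Every state is either a pure shift/goto state or contains exactly one complete item and nothing to shift — no conflicts. The grammar is LR(0).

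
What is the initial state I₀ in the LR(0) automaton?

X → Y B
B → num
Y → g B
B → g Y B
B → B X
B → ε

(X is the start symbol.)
First, augment the grammar with X' → X
I₀ = CLOSURE({ [X' → . X] }):
  [X' → . X] has the dot before X: add [X → . Y B]
  [X → . Y B] has the dot before Y: add [Y → . g B]
No further items can be added.

I₀ = { [X → . Y B], [X' → . X], [Y → . g B] }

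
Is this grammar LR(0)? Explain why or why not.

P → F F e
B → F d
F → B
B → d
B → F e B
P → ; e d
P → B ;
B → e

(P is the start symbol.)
No. Shift-reduce conflict between [F → B .] and [P → B . ;]

Augment with P' → P and build the canonical LR(0) collection (I0 = CLOSURE({[P' → . P]}), then GOTO on every symbol after a dot until no new states appear). It has 19 states:
  I0: { [B → . F d], [B → . F e B], [B → . d], [B → . e], [F → . B], [P → . ; e d], [P → . B ;], [P → . F F e], [P' → . P] }  — shift
  I1: { [P → ; . e d] }  — shift
  I2: { [F → B .], [P → B . ;] }  — shift, reduce
  I3: { [B → . F d], [B → . F e B], [B → . d], [B → . e], [B → F . d], [B → F . e B], [F → . B], [P → F . F e] }  — shift
  I4: { [P' → P .] }  — accept
  I5: { [B → d .] }  — reduce
  I6: { [B → e .] }  — reduce
  I7: { [F → B .] }  — reduce
  I8: { [B → F . d], [B → F . e B], [P → F F . e] }  — shift
  I9: { [B → F d .], [B → d .] }  — 2 reduces
  I10: { [B → . F d], [B → . F e B], [B → . d], [B → . e], [B → F e . B], [B → e .], [F → . B] }  — shift, reduce
  I11: { [B → F e B .], [F → B .] }  — 2 reduces
  I12: { [B → F . d], [B → F . e B] }  — shift
  I13: { [B → F d .] }  — reduce
  I14: { [B → . F d], [B → . F e B], [B → . d], [B → . e], [B → F e . B], [F → . B] }  — shift
  I15: { [B → . F d], [B → . F e B], [B → . d], [B → . e], [B → F e . B], [F → . B], [P → F F e .] }  — shift, reduce
  I16: { [P → B ; .] }  — reduce
  I17: { [P → ; e . d] }  — shift
  I18: { [P → ; e d .] }  — reduce

Conflict in state I2:
  Shift-reduce conflict between [F → B .] and [P → B . ;]
So the grammar is NOT LR(0).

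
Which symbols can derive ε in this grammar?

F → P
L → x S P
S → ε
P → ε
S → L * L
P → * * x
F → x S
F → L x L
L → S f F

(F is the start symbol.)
{ 'F', 'P', 'S' }

ε-productions: S → ε, P → ε
So S, P are immediately nullable.
F → P: every symbol on the right is nullable, so F is nullable too.
No further non-terminal can be added: every production for the remaining non-terminals contains a terminal or a non-nullable non-terminal.
Nullable = { 'F', 'P', 'S' }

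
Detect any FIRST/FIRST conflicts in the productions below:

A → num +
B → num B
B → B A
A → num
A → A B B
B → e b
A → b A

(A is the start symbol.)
A FIRST/FIRST conflict occurs when two productions N → α and N → β for the same non-terminal have FIRST(α) ∩ FIRST(β) ≠ ∅ (with ε ∈ FIRST of a nullable right-hand side, so two nullable alternatives also conflict).

FIRST sets of the non-terminals at (or reachable through a nullable prefix from) the front of some alternative:
  FIRST(A) = { 'b', 'num' }
  FIRST(B) = { 'e', 'num' }

Productions for A:
  A → num +: FIRST = { 'num' }
  A → num: FIRST = { 'num' }
  A → A B B: FIRST = { 'b', 'num' }
  A → b A: FIRST = { 'b' }
Productions for B:
  B → num B: FIRST = { 'num' }
  B → B A: FIRST = { 'e', 'num' }
  B → e b: FIRST = { 'e' }

Conflict for A: A → num + and A → num
  Overlap: { 'num' }
Conflict for A: A → num + and A → A B B
  Overlap: { 'num' }
Conflict for A: A → num and A → A B B
  Overlap: { 'num' }
Conflict for A: A → A B B and A → b A
  Overlap: { 'b' }
Conflict for B: B → num B and B → B A
  Overlap: { 'num' }
Conflict for B: B → B A and B → e b
  Overlap: { 'e' }

Answer: Yes. A → num '+' / A → num on { 'num' }; A → num '+' / A → A B B on { 'num' }; A → num / A → A B B on { 'num' }; A → A B B / A → b A on { 'b' }; B → num B / B → B A on { 'num' }; B → B A / B → e b on { 'e' }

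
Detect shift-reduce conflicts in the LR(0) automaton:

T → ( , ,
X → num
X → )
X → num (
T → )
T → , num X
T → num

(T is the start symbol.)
Yes — I9: [X → num .] vs [X → num . (]

Augment with T' → T and build the canonical LR(0) collection (I0 = CLOSURE({[T' → . T]}), then GOTO on every symbol after a dot until no new states appear). It has 13 states:
  I0: { [T → . ( , ,], [T → . )], [T → . , num X], [T → . num], [T' → . T] }  — shift
  I1: { [T → ( . , ,] }  — shift
  I2: { [T → ) .] }  — reduce
  I3: { [T → , . num X] }  — shift
  I4: { [T' → T .] }  — accept
  I5: { [T → num .] }  — reduce
  I6: { [T → , num . X], [X → . )], [X → . num (], [X → . num] }  — shift
  I7: { [X → ) .] }  — reduce
  I8: { [T → , num X .] }  — reduce
  I9: { [X → num . (], [X → num .] }  — shift, reduce
  I10: { [X → num ( .] }  — reduce
  I11: { [T → ( , . ,] }  — shift
  I12: { [T → ( , , .] }  — reduce

I9 contains reduce item [X → num .] and shift item [X → num . (] — shift-reduce conflict.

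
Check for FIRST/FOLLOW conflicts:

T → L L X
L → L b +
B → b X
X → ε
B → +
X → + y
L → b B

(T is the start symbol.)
A FIRST/FOLLOW conflict occurs when a non-terminal N has a nullable alternative N → β (β ⇒* ε) and another alternative N → α with FIRST(α) ∩ FOLLOW(N) ≠ ∅: on such a lookahead the parser cannot decide between expanding α and letting N vanish via β.

Nullable non-terminals: X.

X: nullable alternative(s) X → ε; FOLLOW(X) = { $, '+', 'b' }
  X → ε: FIRST \ {ε} = { } — this is the only nullable alternative, skip
  X → + y: FIRST \ {ε} = { '+' } — overlaps FOLLOW(X) on { '+' }: CONFLICT

B, L, T have no nullable alternative, so no FIRST/FOLLOW check is needed there.

So the grammar has 1 FIRST/FOLLOW conflict (marked CONFLICT above).

Answer: Yes. X → '+' y with FOLLOW(X) on { '+' }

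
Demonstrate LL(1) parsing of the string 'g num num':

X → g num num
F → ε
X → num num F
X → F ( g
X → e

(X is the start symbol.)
LL(1) parsing maintains a stack (initially the start symbol over $) and the input. At each step: if the stack top is a terminal, match it against the current input token; if it is a non-terminal N, replace it with the RHS of M[N, lookahead] (the unique production whose predict set contains the lookahead).

Stack is shown with the top on the left.

Stack        Input        Action
--------------------------------
X $          g num num $  output X → g num num
g num num $  g num num $  match 'g'
num num $    num num $    match 'num'
num $        num $        match 'num'
$            $            accept

The string is accepted.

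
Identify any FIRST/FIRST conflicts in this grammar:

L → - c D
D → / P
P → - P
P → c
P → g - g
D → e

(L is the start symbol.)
A FIRST/FIRST conflict occurs when two productions N → α and N → β for the same non-terminal have FIRST(α) ∩ FIRST(β) ≠ ∅ (with ε ∈ FIRST of a nullable right-hand side, so two nullable alternatives also conflict).

Productions for D:
  D → / P: FIRST = { '/' }
  D → e: FIRST = { 'e' }
Productions for P:
  P → - P: FIRST = { '-' }
  P → c: FIRST = { 'c' }
  P → g - g: FIRST = { 'g' }
L has only one production, so no FIRST/FIRST conflict is possible there.

All alternatives of each non-terminal have pairwise disjoint FIRST sets.

Answer: No FIRST/FIRST conflicts.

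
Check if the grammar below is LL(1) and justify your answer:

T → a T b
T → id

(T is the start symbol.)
Yes, the grammar is LL(1).

For T:
  PREDICT(T → a T b) = { 'a' }
  PREDICT(T → id) = { 'id' }

All predict sets are disjoint. The grammar IS LL(1).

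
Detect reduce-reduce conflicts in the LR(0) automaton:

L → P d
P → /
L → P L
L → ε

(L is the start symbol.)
A reduce-reduce conflict occurs when an LR(0) state has two complete items [A → α .] and [B → β .] — both call for a reduction, and with no lookahead the parser cannot choose between them.

Augment with L' → L and build the canonical LR(0) collection (I0 = CLOSURE({[L' → . L]}), then GOTO on every symbol after a dot until no new states appear). It has 6 states:
  I0: { [L → . P L], [L → . P d], [L → .], [L' → . L], [P → . /] }  — shift, reduce
  I1: { [P → / .] }  — reduce
  I2: { [L' → L .] }  — accept
  I3: { [L → . P L], [L → . P d], [L → .], [L → P . L], [L → P . d], [P → . /] }  — shift, reduce
  I4: { [L → P L .] }  — reduce
  I5: { [L → P d .] }  — reduce

No state contains more than one complete item.

Answer: No reduce-reduce conflicts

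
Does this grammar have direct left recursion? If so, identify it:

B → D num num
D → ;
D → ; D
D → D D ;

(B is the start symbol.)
Direct left recursion occurs when N → N α for some non-terminal N (the right-hand side begins with the left-hand side itself).

B → D num num: starts with D
D → ;: starts with ';'
D → ; D: starts with ';'
D → D D ;: LEFT RECURSIVE (starts with D)

The grammar has direct left recursion on: D.

Answer: Yes, D is left-recursive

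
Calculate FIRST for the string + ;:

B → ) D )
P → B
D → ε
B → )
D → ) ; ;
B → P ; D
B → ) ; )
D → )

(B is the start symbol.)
To compute FIRST(+ ;), process the symbols left to right:
Symbol + is a terminal. Add '+' and stop.
FIRST(+ ;) = { '+' }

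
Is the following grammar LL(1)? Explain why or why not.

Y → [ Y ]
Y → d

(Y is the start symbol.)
A grammar is LL(1) if for each non-terminal N with multiple productions, the predict sets of those productions are pairwise disjoint, where PREDICT(N → α) = (FIRST(α) \ {ε}) ∪ (FOLLOW(N) if α ⇒* ε).

For Y:
  PREDICT(Y → '[' Y ']') = { '[' }
  PREDICT(Y → d) = { 'd' }

All predict sets are disjoint. The grammar IS LL(1).

Answer: Yes, the grammar is LL(1).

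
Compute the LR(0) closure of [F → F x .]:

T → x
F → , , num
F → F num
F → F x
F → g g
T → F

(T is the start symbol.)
To compute CLOSURE, for each item [A → α.Bβ] where B is a non-terminal, add [B → .γ] for all productions B → γ; repeat for the newly added items until nothing changes.

Start with: [F → F x .]
The dot is at the end, so nothing is added.

CLOSURE = { [F → F x .] }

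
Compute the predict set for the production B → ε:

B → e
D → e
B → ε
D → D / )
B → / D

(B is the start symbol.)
PREDICT(B → ε) = (FIRST(RHS) \ {ε}) ∪ (FOLLOW(B) if ε ∈ FIRST(RHS), i.e. RHS ⇒* ε)
The right-hand side is ε (FIRST(ε) = { ε }), so the predict set is FOLLOW(B) = { $ }
PREDICT(B → ε) = { $ }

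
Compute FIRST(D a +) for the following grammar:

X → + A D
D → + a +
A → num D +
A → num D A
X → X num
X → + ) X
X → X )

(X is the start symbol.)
FIRST sets of the non-terminals involved (from the grammar, by fixed-point iteration):
  FIRST(D) = { '+' }

To compute FIRST(D a +), process the symbols left to right:
Symbol D is a non-terminal. Add FIRST(D) \ {ε} = { '+' }
D is not nullable (ε ∉ FIRST(D)), so stop here.
FIRST(D a +) = { '+' }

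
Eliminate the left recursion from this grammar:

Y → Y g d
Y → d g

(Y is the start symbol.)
Y → d g Y'
Y' → g d Y'
Y' → ε

Y is directly left-recursive. The standard transformation for
  A → A α₁ | ... | A α_m | β₁ | ... | β_n
is
  A  → β₁ A' | ... | β_n A'
  A' → α₁ A' | ... | α_m A' | ε

Y → d g becomes Y → d g Y'
Y → Y g d becomes Y' → g d Y'
Add Y' → ε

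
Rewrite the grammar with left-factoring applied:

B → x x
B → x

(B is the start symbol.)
Left-factoring transforms A → αβ₁ | αβ₂ into A → αA' and A' → β₁ | β₂
(α is the longest common prefix among the alternatives). Repeat until
no nonterminal has two alternatives with a common prefix.

Round 1: B has alternatives sharing prefix 'x'. Introduce B': B → x B'
  Add: B' → x
  Add: B' → ε

No remaining common prefixes — done.

Resulting grammar:
B → x B'
B' → x
B' → ε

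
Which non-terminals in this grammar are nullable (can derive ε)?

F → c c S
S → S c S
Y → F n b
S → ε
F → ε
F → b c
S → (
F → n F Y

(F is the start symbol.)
A non-terminal is nullable if it can derive ε (the empty string): either it has an ε-production, or it has a production whose right-hand side consists entirely of nullable non-terminals.

ε-productions: S → ε, F → ε
So S, F are immediately nullable.
No further non-terminal can be added: every production for the remaining non-terminals contains a terminal or a non-nullable non-terminal.
Nullable = { 'F', 'S' }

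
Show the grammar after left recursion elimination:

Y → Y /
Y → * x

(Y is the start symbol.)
Y is directly left-recursive. The standard transformation for
  A → A α₁ | ... | A α_m | β₁ | ... | β_n
is
  A  → β₁ A' | ... | β_n A'
  A' → α₁ A' | ... | α_m A' | ε

Y → * x becomes Y → * x Y'
Y → Y / becomes Y' → / Y'
Add Y' → ε

Resulting grammar:
Y → * x Y'
Y' → / Y'
Y' → ε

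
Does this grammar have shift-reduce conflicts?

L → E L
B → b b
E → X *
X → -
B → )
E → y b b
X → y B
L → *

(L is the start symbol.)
A shift-reduce conflict occurs when an LR(0) state has both:
  - a complete (reduce) item [A → α .] (dot at the end), and
  - a shift item [B → β . c γ] (dot before a terminal).

Augment with L' → L and build the canonical LR(0) collection (I0 = CLOSURE({[L' → . L]}), then GOTO on every symbol after a dot until no new states appear). It has 13 states:
  I0: { [E → . X *], [E → . y b b], [L → . *], [L → . E L], [L' → . L], [X → . -], [X → . y B] }  — shift
  I1: { [L → * .] }  — reduce
  I2: { [X → - .] }  — reduce
  I3: { [E → . X *], [E → . y b b], [L → . *], [L → . E L], [L → E . L], [X → . -], [X → . y B] }  — shift
  I4: { [L' → L .] }  — accept
  I5: { [E → X . *] }  — shift
  I6: { [B → . )], [B → . b b], [E → y . b b], [X → y . B] }  — shift
  I7: { [B → ) .] }  — reduce
  I8: { [X → y B .] }  — reduce
  I9: { [B → b . b], [E → y b . b] }  — shift
  I10: { [B → b b .], [E → y b b .] }  — 2 reduces
  I11: { [E → X * .] }  — reduce
  I12: { [L → E L .] }  — reduce

No state contains both a complete item and a shift item.

Answer: No shift-reduce conflicts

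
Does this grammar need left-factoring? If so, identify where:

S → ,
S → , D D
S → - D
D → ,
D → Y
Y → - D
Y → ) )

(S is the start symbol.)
Yes, S has productions with common prefix ','

Left-factoring is needed when two productions for the same non-terminal
share a common prefix on the right-hand side.

Productions for S:
  S → ,
  S → , D D
  S → - D
Productions for D:
  D → ,
  D → Y
Productions for Y:
  Y → - D
  Y → ) )

Found common prefix ',' in productions for S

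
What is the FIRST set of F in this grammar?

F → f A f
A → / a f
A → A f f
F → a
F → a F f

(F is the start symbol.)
From F → f A f:
  - f is a terminal: add 'f' and stop
From F → a:
  - a is a terminal: add 'a' and stop
From F → a F f:
  - a is a terminal: add 'a' and stop

Collecting: FIRST(F) = { 'a', 'f' }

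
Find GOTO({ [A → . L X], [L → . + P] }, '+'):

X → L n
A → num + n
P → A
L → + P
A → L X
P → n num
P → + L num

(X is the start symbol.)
GOTO(I, '+') = CLOSURE({ [A → αX.β] : [A → α.Xβ] ∈ I, X = '+' })

Items with dot before '+', with the dot advanced:
  [L → . + P] → [L → + . P]
Closure of the advanced items:
  [L → + . P] has the dot before P: add [P → . A], [P → . n num], [P → . + L num]
  [P → . A] has the dot before A: add [A → . num + n], [A → . L X]
  [A → . L X] has the dot before L: add [L → . + P]

GOTO = { [A → . L X], [A → . num + n], [L → + . P], [L → . + P], [P → . + L num], [P → . A], [P → . n num] }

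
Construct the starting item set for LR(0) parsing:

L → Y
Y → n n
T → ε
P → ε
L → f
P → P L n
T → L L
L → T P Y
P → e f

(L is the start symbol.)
{ [L → . T P Y], [L → . Y], [L → . f], [L' → . L], [T → . L L], [T → .], [Y → . n n] }

First, augment the grammar with L' → L
I₀ = CLOSURE({ [L' → . L] }):
  [L' → . L] has the dot before L: add [L → . Y], [L → . f], [L → . T P Y]
  [L → . Y] has the dot before Y: add [Y → . n n]
  [L → . T P Y] has the dot before T: add [T → .], [T → . L L]
No further items can be added.

I₀ = { [L → . T P Y], [L → . Y], [L → . f], [L' → . L], [T → . L L], [T → .], [Y → . n n] }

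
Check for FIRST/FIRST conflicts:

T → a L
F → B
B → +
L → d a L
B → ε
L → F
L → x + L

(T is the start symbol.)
No FIRST/FIRST conflicts.

A FIRST/FIRST conflict occurs when two productions N → α and N → β for the same non-terminal have FIRST(α) ∩ FIRST(β) ≠ ∅ (with ε ∈ FIRST of a nullable right-hand side, so two nullable alternatives also conflict).

FIRST sets of the non-terminals at (or reachable through a nullable prefix from) the front of some alternative:
  FIRST(F) = { '+', ε }

Productions for B:
  B → +: FIRST = { '+' }
  B → ε: FIRST = { ε }
Productions for L:
  L → d a L: FIRST = { 'd' }
  L → F: FIRST = { '+', ε }
  L → x + L: FIRST = { 'x' }
T, F have only one production, so no FIRST/FIRST conflict is possible there.

All alternatives of each non-terminal have pairwise disjoint FIRST sets.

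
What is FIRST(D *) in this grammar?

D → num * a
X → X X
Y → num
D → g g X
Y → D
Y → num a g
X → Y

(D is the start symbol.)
{ 'g', 'num' }

FIRST sets of the non-terminals involved (from the grammar, by fixed-point iteration):
  FIRST(D) = { 'g', 'num' }

To compute FIRST(D *), process the symbols left to right:
Symbol D is a non-terminal. Add FIRST(D) \ {ε} = { 'g', 'num' }
D is not nullable (ε ∉ FIRST(D)), so stop here.
FIRST(D *) = { 'g', 'num' }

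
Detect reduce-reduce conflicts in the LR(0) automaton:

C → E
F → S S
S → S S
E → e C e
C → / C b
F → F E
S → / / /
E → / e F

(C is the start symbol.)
A reduce-reduce conflict occurs when an LR(0) state has two complete items [A → α .] and [B → β .] — both call for a reduction, and with no lookahead the parser cannot choose between them.

Augment with C' → C and build the canonical LR(0) collection (I0 = CLOSURE({[C' → . C]}), then GOTO on every symbol after a dot until no new states appear). It has 23 states:
  I0: { [C → . / C b], [C → . E], [C' → . C], [E → . / e F], [E → . e C e] }  — shift
  I1: { [C → . / C b], [C → . E], [C → / . C b], [E → . / e F], [E → . e C e], [E → / . e F] }  — shift
  I2: { [C' → C .] }  — accept
  I3: { [C → E .] }  — reduce
  I4: { [C → . / C b], [C → . E], [E → . / e F], [E → . e C e], [E → e . C e] }  — shift
  I5: { [E → e C . e] }  — shift
  I6: { [E → e C e .] }  — reduce
  I7: { [C → / C . b] }  — shift
  I8: { [C → . / C b], [C → . E], [E → . / e F], [E → . e C e], [E → / e . F], [E → e . C e], [F → . F E], [F → . S S], [S → . / / /], [S → . S S] }  — shift
  I9: { [C → . / C b], [C → . E], [C → / . C b], [E → . / e F], [E → . e C e], [E → / . e F], [S → / . / /] }  — shift
  I10: { [E → . / e F], [E → . e C e], [E → / e F .], [F → F . E] }  — shift, reduce
  I11: { [F → S . S], [S → . / / /], [S → . S S], [S → S . S] }  — shift
  I12: { [S → / . / /] }  — shift
  I13: { [F → S S .], [S → . / / /], [S → . S S], [S → S . S], [S → S S .] }  — shift, 2 reduces
  I14: { [S → . / / /], [S → . S S], [S → S . S], [S → S S .] }  — shift, reduce
  I15: { [S → / / . /] }  — shift
  I16: { [S → / / / .] }  — reduce
  I17: { [E → / . e F] }  — shift
  I18: { [F → F E .] }  — reduce
  I19: { [E → / e . F], [F → . F E], [F → . S S], [S → . / / /], [S → . S S] }  — shift
  I20: { [C → . / C b], [C → . E], [C → / . C b], [E → . / e F], [E → . e C e], [E → / . e F], [S → / / . /] }  — shift
  I21: { [C → . / C b], [C → . E], [C → / . C b], [E → . / e F], [E → . e C e], [E → / . e F], [S → / / / .] }  — shift, reduce
  I22: { [C → / C b .] }  — reduce

I13 contains complete items [F → S S .], [S → S S .] — reduce-reduce conflict.

Answer: Yes — I13: [F → S S .] vs [S → S S .]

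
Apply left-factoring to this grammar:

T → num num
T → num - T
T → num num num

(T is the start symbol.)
Left-factoring transforms A → αβ₁ | αβ₂ into A → αA' and A' → β₁ | β₂
(α is the longest common prefix among the alternatives). Repeat until
no nonterminal has two alternatives with a common prefix.

Round 1: T has alternatives sharing prefix 'num'. Introduce T': T → num T'
  Add: T' → num
  Add: T' → - T
  Add: T' → num num

Round 2: T' has alternatives sharing prefix 'num'. Introduce T'': T' → num T''
  Add: T'' → ε
  Add: T'' → num

No remaining common prefixes — done.

Resulting grammar:
T → num T'
T' → num T''
T'' → ε
T'' → num
T' → - T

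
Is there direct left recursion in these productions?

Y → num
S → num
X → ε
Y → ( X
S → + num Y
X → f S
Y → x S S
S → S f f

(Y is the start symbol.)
Direct left recursion occurs when N → N α for some non-terminal N (the right-hand side begins with the left-hand side itself).

Y → num: starts with num
S → num: starts with num
X → ε: starts with ε
Y → ( X: starts with '('
S → + num Y: starts with '+'
X → f S: starts with f
Y → x S S: starts with x
S → S f f: LEFT RECURSIVE (starts with S)

The grammar has direct left recursion on: S.

Answer: Yes, S is left-recursive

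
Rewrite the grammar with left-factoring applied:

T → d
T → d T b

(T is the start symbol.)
Left-factoring transforms A → αβ₁ | αβ₂ into A → αA' and A' → β₁ | β₂
(α is the longest common prefix among the alternatives). Repeat until
no nonterminal has two alternatives with a common prefix.

Round 1: T has alternatives sharing prefix 'd'. Introduce T': T → d T'
  Add: T' → ε
  Add: T' → T b

No remaining common prefixes — done.

Resulting grammar:
T → d T'
T' → ε
T' → T b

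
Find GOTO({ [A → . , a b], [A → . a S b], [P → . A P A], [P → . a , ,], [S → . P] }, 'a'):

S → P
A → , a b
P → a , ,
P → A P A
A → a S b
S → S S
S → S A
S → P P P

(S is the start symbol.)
{ [A → . , a b], [A → . a S b], [A → a . S b], [P → . A P A], [P → . a , ,], [P → a . , ,], [S → . P P P], [S → . P], [S → . S A], [S → . S S] }

GOTO(I, 'a') = CLOSURE({ [A → αX.β] : [A → α.Xβ] ∈ I, X = 'a' })

Items with dot before 'a', with the dot advanced:
  [A → . a S b] → [A → a . S b]
  [P → . a , ,] → [P → a . , ,]
Closure of the advanced items:
  [A → a . S b] has the dot before S: add [S → . P], [S → . S S], [S → . S A], [S → . P P P]
  [S → . P] has the dot before P: add [P → . a , ,], [P → . A P A]
  [P → . A P A] has the dot before A: add [A → . , a b], [A → . a S b]

GOTO = { [A → . , a b], [A → . a S b], [A → a . S b], [P → . A P A], [P → . a , ,], [P → a . , ,], [S → . P P P], [S → . P], [S → . S A], [S → . S S] }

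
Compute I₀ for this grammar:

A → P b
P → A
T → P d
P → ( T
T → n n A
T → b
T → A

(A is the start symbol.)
{ [A → . P b], [A' → . A], [P → . ( T], [P → . A] }

First, augment the grammar with A' → A
I₀ = CLOSURE({ [A' → . A] }):
  [A' → . A] has the dot before A: add [A → . P b]
  [A → . P b] has the dot before P: add [P → . A], [P → . ( T]
No further items can be added.

I₀ = { [A → . P b], [A' → . A], [P → . ( T], [P → . A] }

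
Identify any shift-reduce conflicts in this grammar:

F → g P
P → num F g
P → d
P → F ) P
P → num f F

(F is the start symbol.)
A shift-reduce conflict occurs when an LR(0) state has both:
  - a complete (reduce) item [A → α .] (dot at the end), and
  - a shift item [B → β . c γ] (dot before a terminal).

Augment with F' → F and build the canonical LR(0) collection (I0 = CLOSURE({[F' → . F]}), then GOTO on every symbol after a dot until no new states appear). It has 13 states:
  I0: { [F → . g P], [F' → . F] }  — shift
  I1: { [F' → F .] }  — accept
  I2: { [F → . g P], [F → g . P], [P → . F ) P], [P → . d], [P → . num F g], [P → . num f F] }  — shift
  I3: { [P → F . ) P] }  — shift
  I4: { [F → g P .] }  — reduce
  I5: { [P → d .] }  — reduce
  I6: { [F → . g P], [P → num . F g], [P → num . f F] }  — shift
  I7: { [P → num F . g] }  — shift
  I8: { [F → . g P], [P → num f . F] }  — shift
  I9: { [P → num f F .] }  — reduce
  I10: { [P → num F g .] }  — reduce
  I11: { [F → . g P], [P → . F ) P], [P → . d], [P → . num F g], [P → . num f F], [P → F ) . P] }  — shift
  I12: { [P → F ) P .] }  — reduce

No state contains both a complete item and a shift item.

Answer: No shift-reduce conflicts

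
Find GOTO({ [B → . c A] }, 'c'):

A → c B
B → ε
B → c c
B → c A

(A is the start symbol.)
GOTO(I, 'c') = CLOSURE({ [A → αX.β] : [A → α.Xβ] ∈ I, X = 'c' })

Items with dot before 'c', with the dot advanced:
  [B → . c A] → [B → c . A]
Closure of the advanced items:
  [B → c . A] has the dot before A: add [A → . c B]

GOTO = { [A → . c B], [B → c . A] }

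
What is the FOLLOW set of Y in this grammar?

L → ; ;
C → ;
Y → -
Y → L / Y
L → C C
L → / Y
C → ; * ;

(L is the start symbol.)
In Y → L / Y: Y is at the end; this adds FOLLOW(Y) to itself — nothing new
In L → / Y: Y is at the end, add FOLLOW(L)

The FOLLOW sets referred to above (computed the same way, to a fixed point):
  FOLLOW(L) = { $, '/' }

Taking the union: FOLLOW(Y) = { $, '/' }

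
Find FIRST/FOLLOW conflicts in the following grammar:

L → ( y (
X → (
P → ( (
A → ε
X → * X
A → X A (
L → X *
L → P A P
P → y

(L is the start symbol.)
Nullable non-terminals: A.
FIRST sets used below: FIRST(X) = { '(', '*' }

A: nullable alternative(s) A → ε; FOLLOW(A) = { '(', 'y' }
  A → ε: FIRST \ {ε} = { } — this is the only nullable alternative, skip
  A → X A (: FIRST \ {ε} = { '(', '*' } — overlaps FOLLOW(A) on { '(' }: CONFLICT

L, P, X have no nullable alternative, so no FIRST/FOLLOW check is needed there.

So the grammar has 1 FIRST/FOLLOW conflict (marked CONFLICT above).

Answer: Yes. A → X A '(' with FOLLOW(A) on { '(' }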